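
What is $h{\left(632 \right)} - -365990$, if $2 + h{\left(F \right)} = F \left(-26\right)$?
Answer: $349556$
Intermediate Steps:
$h{\left(F \right)} = -2 - 26 F$ ($h{\left(F \right)} = -2 + F \left(-26\right) = -2 - 26 F$)
$h{\left(632 \right)} - -365990 = \left(-2 - 16432\right) - -365990 = \left(-2 - 16432\right) + 365990 = -16434 + 365990 = 349556$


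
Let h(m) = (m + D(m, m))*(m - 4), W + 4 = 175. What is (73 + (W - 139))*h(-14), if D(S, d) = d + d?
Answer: 79380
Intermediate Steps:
W = 171 (W = -4 + 175 = 171)
D(S, d) = 2*d
h(m) = 3*m*(-4 + m) (h(m) = (m + 2*m)*(m - 4) = (3*m)*(-4 + m) = 3*m*(-4 + m))
(73 + (W - 139))*h(-14) = (73 + (171 - 139))*(3*(-14)*(-4 - 14)) = (73 + 32)*(3*(-14)*(-18)) = 105*756 = 79380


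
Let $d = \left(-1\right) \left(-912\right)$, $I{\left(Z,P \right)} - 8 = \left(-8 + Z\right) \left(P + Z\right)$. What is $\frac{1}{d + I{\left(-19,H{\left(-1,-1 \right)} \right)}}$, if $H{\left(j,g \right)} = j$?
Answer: $\frac{1}{1460} \approx 0.00068493$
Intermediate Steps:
$I{\left(Z,P \right)} = 8 + \left(-8 + Z\right) \left(P + Z\right)$
$d = 912$
$\frac{1}{d + I{\left(-19,H{\left(-1,-1 \right)} \right)}} = \frac{1}{912 - \left(-187 - 361\right)} = \frac{1}{912 + \left(8 + 361 + 8 + 152 + 19\right)} = \frac{1}{912 + 548} = \frac{1}{1460}$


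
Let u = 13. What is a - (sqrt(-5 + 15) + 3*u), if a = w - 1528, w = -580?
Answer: -2147 - sqrt(10) ≈ -2150.2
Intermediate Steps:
a = -2108 (a = -580 - 1528 = -2108)
a - (sqrt(-5 + 15) + 3*u) = -2108 - (sqrt(-5 + 15) + 3*13) = -2108 - (sqrt(10) + 39) = -2108 - (39 + sqrt(10)) = -2108 + (-39 - sqrt(10)) = -2147 - sqrt(10)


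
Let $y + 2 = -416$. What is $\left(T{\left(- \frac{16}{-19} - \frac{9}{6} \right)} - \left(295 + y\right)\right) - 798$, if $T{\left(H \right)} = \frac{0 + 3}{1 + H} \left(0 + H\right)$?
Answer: $- \frac{8850}{13} \approx -680.77$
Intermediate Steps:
$y = -418$ ($y = -2 - 416 = -418$)
$T{\left(H \right)} = \frac{3 H}{1 + H}$ ($T{\left(H \right)} = \frac{3}{1 + H} H = \frac{3 H}{1 + H}$)
$\left(T{\left(- \frac{16}{-19} - \frac{9}{6} \right)} - \left(295 + y\right)\right) - 798 = \left(\frac{3 \left(- \frac{16}{-19} - \frac{9}{6}\right)}{1 - \left(- \frac{16}{19} + \frac{3}{2}\right)} - \left(295 - 418\right)\right) - 798 = \left(\frac{3 \left(\left(-16\right) \left(- \frac{1}{19}\right) - \frac{3}{2}\right)}{1 - \frac{25}{38}} - -123\right) - 798 = \left(\frac{3 \left(\frac{16}{19} - \frac{3}{2}\right)}{1 + \left(\frac{16}{19} - \frac{3}{2}\right)} + 123\right) - 798 = \left(3 \left(- \frac{25}{38}\right) \frac{1}{1 - \frac{25}{38}} + 123\right) - 798 = \left(3 \left(- \frac{25}{38}\right) \frac{1}{\frac{13}{38}} + 123\right) - 798 = \left(3 \left(- \frac{25}{38}\right) \frac{38}{13} + 123\right) - 798 = \left(- \frac{75}{13} + 123\right) - 798 = \frac{1524}{13} - 798 = - \frac{8850}{13}$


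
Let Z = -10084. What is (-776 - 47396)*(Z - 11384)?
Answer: 1034156496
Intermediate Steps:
(-776 - 47396)*(Z - 11384) = (-776 - 47396)*(-10084 - 11384) = -48172*(-21468) = 1034156496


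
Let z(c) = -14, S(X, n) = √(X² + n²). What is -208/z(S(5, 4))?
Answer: 104/7 ≈ 14.857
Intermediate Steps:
-208/z(S(5, 4)) = -208/(-14) = -208*(-1/14) = 104/7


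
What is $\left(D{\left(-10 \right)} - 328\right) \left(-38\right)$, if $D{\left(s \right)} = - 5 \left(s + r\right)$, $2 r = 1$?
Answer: $10659$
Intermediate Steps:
$r = \frac{1}{2}$ ($r = \frac{1}{2} \cdot 1 = \frac{1}{2} \approx 0.5$)
$D{\left(s \right)} = - \frac{5}{2} - 5 s$ ($D{\left(s \right)} = - 5 \left(s + \frac{1}{2}\right) = - 5 \left(\frac{1}{2} + s\right) = - \frac{5}{2} - 5 s$)
$\left(D{\left(-10 \right)} - 328\right) \left(-38\right) = \left(\left(- \frac{5}{2} - -50\right) - 328\right) \left(-38\right) = \left(\left(- \frac{5}{2} + 50\right) - 328\right) \left(-38\right) = \left(\frac{95}{2} - 328\right) \left(-38\right) = \left(- \frac{561}{2}\right) \left(-38\right) = 10659$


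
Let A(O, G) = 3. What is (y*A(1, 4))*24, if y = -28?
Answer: -2016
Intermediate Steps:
(y*A(1, 4))*24 = -28*3*24 = -84*24 = -2016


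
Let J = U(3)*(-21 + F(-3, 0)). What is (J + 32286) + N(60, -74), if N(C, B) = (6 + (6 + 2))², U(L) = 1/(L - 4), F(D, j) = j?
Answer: 32503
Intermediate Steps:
U(L) = 1/(-4 + L)
N(C, B) = 196 (N(C, B) = (6 + 8)² = 14² = 196)
J = 21 (J = (-21 + 0)/(-4 + 3) = -21/(-1) = -1*(-21) = 21)
(J + 32286) + N(60, -74) = (21 + 32286) + 196 = 32307 + 196 = 32503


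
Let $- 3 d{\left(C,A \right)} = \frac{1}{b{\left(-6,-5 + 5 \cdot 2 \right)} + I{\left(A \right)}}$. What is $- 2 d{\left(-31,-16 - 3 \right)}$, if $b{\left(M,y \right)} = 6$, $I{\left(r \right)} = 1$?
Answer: $\frac{2}{21} \approx 0.095238$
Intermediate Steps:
$d{\left(C,A \right)} = - \frac{1}{21}$ ($d{\left(C,A \right)} = - \frac{1}{3 \left(6 + 1\right)} = - \frac{1}{3 \cdot 7} = \left(- \frac{1}{3}\right) \frac{1}{7} = - \frac{1}{21}$)
$- 2 d{\left(-31,-16 - 3 \right)} = \left(-2\right) \left(- \frac{1}{21}\right) = \frac{2}{21}$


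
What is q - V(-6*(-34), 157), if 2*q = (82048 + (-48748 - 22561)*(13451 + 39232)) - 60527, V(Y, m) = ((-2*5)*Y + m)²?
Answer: -1881920952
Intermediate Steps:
V(Y, m) = (m - 10*Y)² (V(Y, m) = (-10*Y + m)² = (m - 10*Y)²)
q = -1878375263 (q = ((82048 + (-48748 - 22561)*(13451 + 39232)) - 60527)/2 = ((82048 - 71309*52683) - 60527)/2 = ((82048 - 3756772047) - 60527)/2 = (-3756689999 - 60527)/2 = (½)*(-3756750526) = -1878375263)
q - V(-6*(-34), 157) = -1878375263 - (-1*157 + 10*(-6*(-34)))² = -1878375263 - (-157 + 10*204)² = -1878375263 - (-157 + 2040)² = -1878375263 - 1*1883² = -1878375263 - 1*3545689 = -1878375263 - 3545689 = -1881920952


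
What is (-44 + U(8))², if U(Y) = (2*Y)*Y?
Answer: 7056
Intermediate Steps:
U(Y) = 2*Y²
(-44 + U(8))² = (-44 + 2*8²)² = (-44 + 2*64)² = (-44 + 128)² = 84² = 7056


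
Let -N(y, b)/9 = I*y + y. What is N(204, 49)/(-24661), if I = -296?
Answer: -541620/24661 ≈ -21.963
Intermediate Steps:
N(y, b) = 2655*y (N(y, b) = -9*(-296*y + y) = -(-2655)*y = 2655*y)
N(204, 49)/(-24661) = (2655*204)/(-24661) = 541620*(-1/24661) = -541620/24661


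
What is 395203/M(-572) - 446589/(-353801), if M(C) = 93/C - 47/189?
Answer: -15115988444723595/15730346261 ≈ -9.6094e+5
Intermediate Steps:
M(C) = -47/189 + 93/C (M(C) = 93/C - 47*1/189 = 93/C - 47/189 = -47/189 + 93/C)
395203/M(-572) - 446589/(-353801) = 395203/(-47/189 + 93/(-572)) - 446589/(-353801) = 395203/(-47/189 + 93*(-1/572)) - 446589*(-1/353801) = 395203/(-47/189 - 93/572) + 446589/353801 = 395203/(-44461/108108) + 446589/353801 = 395203*(-108108/44461) + 446589/353801 = -42724605924/44461 + 446589/353801 = -15115988444723595/15730346261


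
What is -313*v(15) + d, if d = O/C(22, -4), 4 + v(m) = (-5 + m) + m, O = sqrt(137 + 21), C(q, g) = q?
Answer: -6573 + sqrt(158)/22 ≈ -6572.4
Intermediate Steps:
O = sqrt(158) ≈ 12.570
v(m) = -9 + 2*m (v(m) = -4 + ((-5 + m) + m) = -4 + (-5 + 2*m) = -9 + 2*m)
d = sqrt(158)/22 ≈ 0.57135
-313*v(15) + d = -313*(-9 + 2*15) + sqrt(158)/22 = -313*(-9 + 30) + sqrt(158)/22 = -313*21 + sqrt(158)/22 = -6573 + sqrt(158)/22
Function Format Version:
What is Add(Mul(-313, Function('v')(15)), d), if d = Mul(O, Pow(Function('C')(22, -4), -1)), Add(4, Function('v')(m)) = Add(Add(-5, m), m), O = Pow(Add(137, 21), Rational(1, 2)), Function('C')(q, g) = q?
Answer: Add(-6573, Mul(Rational(1, 22), Pow(158, Rational(1, 2)))) ≈ -6572.4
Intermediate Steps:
O = Pow(158, Rational(1, 2)) ≈ 12.570
Function('v')(m) = Add(-9, Mul(2, m)) (Function('v')(m) = Add(-4, Add(Add(-5, m), m)) = Add(-4, Add(-5, Mul(2, m))) = Add(-9, Mul(2, m)))
d = Mul(Rational(1, 22), Pow(158, Rational(1, 2))) (d = Mul(Pow(158, Rational(1, 2)), Pow(22, -1)) = Mul(Pow(158, Rational(1, 2)), Rational(1, 22)) = Mul(Rational(1, 22), Pow(158, Rational(1, 2))) ≈ 0.57135)
Add(Mul(-313, Function('v')(15)), d) = Add(Mul(-313, Add(-9, Mul(2, 15))), Mul(Rational(1, 22), Pow(158, Rational(1, 2)))) = Add(Mul(-313, Add(-9, 30)), Mul(Rational(1, 22), Pow(158, Rational(1, 2)))) = Add(Mul(-313, 21), Mul(Rational(1, 22), Pow(158, Rational(1, 2)))) = Add(-6573, Mul(Rational(1, 22), Pow(158, Rational(1, 2))))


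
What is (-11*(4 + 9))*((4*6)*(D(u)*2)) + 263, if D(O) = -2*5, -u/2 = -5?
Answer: 68903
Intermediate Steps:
u = 10 (u = -2*(-5) = 10)
D(O) = -10
(-11*(4 + 9))*((4*6)*(D(u)*2)) + 263 = (-11*(4 + 9))*((4*6)*(-10*2)) + 263 = (-11*13)*(24*(-20)) + 263 = -143*(-480) + 263 = 68640 + 263 = 68903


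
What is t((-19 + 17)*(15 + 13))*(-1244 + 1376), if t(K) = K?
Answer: -7392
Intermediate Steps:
t((-19 + 17)*(15 + 13))*(-1244 + 1376) = ((-19 + 17)*(15 + 13))*(-1244 + 1376) = -2*28*132 = -56*132 = -7392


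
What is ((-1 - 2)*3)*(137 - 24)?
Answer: -1017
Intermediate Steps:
((-1 - 2)*3)*(137 - 24) = -3*3*113 = -9*113 = -1017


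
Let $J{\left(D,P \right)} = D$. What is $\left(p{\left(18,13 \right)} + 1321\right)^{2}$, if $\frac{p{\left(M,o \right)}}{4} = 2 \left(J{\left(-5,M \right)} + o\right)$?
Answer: $1918225$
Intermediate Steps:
$p{\left(M,o \right)} = -40 + 8 o$ ($p{\left(M,o \right)} = 4 \cdot 2 \left(-5 + o\right) = 4 \left(-10 + 2 o\right) = -40 + 8 o$)
$\left(p{\left(18,13 \right)} + 1321\right)^{2} = \left(\left(-40 + 8 \cdot 13\right) + 1321\right)^{2} = \left(\left(-40 + 104\right) + 1321\right)^{2} = \left(64 + 1321\right)^{2} = 1385^{2} = 1918225$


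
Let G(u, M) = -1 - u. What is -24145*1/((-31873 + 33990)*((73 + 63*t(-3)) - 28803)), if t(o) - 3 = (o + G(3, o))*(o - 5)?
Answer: 24145/52952521 ≈ 0.00045597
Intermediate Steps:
t(o) = 3 + (-5 + o)*(-4 + o) (t(o) = 3 + (o + (-1 - 1*3))*(o - 5) = 3 + (o + (-1 - 3))*(-5 + o) = 3 + (o - 4)*(-5 + o) = 3 + (-4 + o)*(-5 + o) = 3 + (-5 + o)*(-4 + o))
-24145*1/((-31873 + 33990)*((73 + 63*t(-3)) - 28803)) = -24145*1/((-31873 + 33990)*((73 + 63*(23 + (-3)² - 9*(-3))) - 28803)) = -24145*1/(2117*((73 + 63*(23 + 9 + 27)) - 28803)) = -24145*1/(2117*((73 + 63*59) - 28803)) = -24145*1/(2117*((73 + 3717) - 28803)) = -24145*1/(2117*(3790 - 28803)) = -24145/((-25013*2117)) = -24145/(-52952521) = -24145*(-1/52952521) = 24145/52952521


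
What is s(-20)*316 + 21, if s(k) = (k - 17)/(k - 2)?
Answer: 6077/11 ≈ 552.45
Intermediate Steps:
s(k) = (-17 + k)/(-2 + k)
s(-20)*316 + 21 = ((-17 - 20)/(-2 - 20))*316 + 21 = (-37/(-22))*316 + 21 = -1/22*(-37)*316 + 21 = (37/22)*316 + 21 = 5846/11 + 21 = 6077/11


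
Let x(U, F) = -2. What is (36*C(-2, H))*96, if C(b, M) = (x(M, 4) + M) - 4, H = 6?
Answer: 0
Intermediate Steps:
C(b, M) = -6 + M (C(b, M) = (-2 + M) - 4 = -6 + M)
(36*C(-2, H))*96 = (36*(-6 + 6))*96 = (36*0)*96 = 0*96 = 0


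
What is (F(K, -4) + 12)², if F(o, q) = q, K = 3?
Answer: 64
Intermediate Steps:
(F(K, -4) + 12)² = (-4 + 12)² = 8² = 64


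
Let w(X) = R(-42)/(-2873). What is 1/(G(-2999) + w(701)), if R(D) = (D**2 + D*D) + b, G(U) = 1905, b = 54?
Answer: 2873/5469483 ≈ 0.00052528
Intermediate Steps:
R(D) = 54 + 2*D**2 (R(D) = (D**2 + D*D) + 54 = (D**2 + D**2) + 54 = 2*D**2 + 54 = 54 + 2*D**2)
w(X) = -3582/2873 (w(X) = (54 + 2*(-42)**2)/(-2873) = (54 + 2*1764)*(-1/2873) = (54 + 3528)*(-1/2873) = 3582*(-1/2873) = -3582/2873)
1/(G(-2999) + w(701)) = 1/(1905 - 3582/2873) = 1/(5469483/2873) = 2873/5469483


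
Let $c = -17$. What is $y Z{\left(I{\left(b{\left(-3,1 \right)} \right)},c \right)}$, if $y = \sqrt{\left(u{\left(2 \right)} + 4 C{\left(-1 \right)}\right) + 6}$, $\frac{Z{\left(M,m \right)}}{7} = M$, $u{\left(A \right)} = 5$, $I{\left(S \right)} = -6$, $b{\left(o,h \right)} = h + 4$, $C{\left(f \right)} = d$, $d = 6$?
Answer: $- 42 \sqrt{35} \approx -248.48$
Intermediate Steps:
$C{\left(f \right)} = 6$
$b{\left(o,h \right)} = 4 + h$
$Z{\left(M,m \right)} = 7 M$
$y = \sqrt{35}$ ($y = \sqrt{\left(5 + 4 \cdot 6\right) + 6} = \sqrt{\left(5 + 24\right) + 6} = \sqrt{29 + 6} = \sqrt{35} \approx 5.9161$)
$y Z{\left(I{\left(b{\left(-3,1 \right)} \right)},c \right)} = \sqrt{35} \cdot 7 \left(-6\right) = \sqrt{35} \left(-42\right) = - 42 \sqrt{35}$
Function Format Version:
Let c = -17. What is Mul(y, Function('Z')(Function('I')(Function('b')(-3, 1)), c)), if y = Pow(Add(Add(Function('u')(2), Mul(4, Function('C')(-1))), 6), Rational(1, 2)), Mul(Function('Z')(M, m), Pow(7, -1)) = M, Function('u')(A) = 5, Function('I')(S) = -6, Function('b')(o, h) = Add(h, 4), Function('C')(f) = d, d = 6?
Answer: Mul(-42, Pow(35, Rational(1, 2))) ≈ -248.48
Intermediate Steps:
Function('C')(f) = 6
Function('b')(o, h) = Add(4, h)
Function('Z')(M, m) = Mul(7, M)
y = Pow(35, Rational(1, 2)) (y = Pow(Add(Add(5, Mul(4, 6)), 6), Rational(1, 2)) = Pow(Add(Add(5, 24), 6), Rational(1, 2)) = Pow(Add(29, 6), Rational(1, 2)) = Pow(35, Rational(1, 2)) ≈ 5.9161)
Mul(y, Function('Z')(Function('I')(Function('b')(-3, 1)), c)) = Mul(Pow(35, Rational(1, 2)), Mul(7, -6)) = Mul(Pow(35, Rational(1, 2)), -42) = Mul(-42, Pow(35, Rational(1, 2)))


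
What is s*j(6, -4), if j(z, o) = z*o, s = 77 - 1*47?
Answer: -720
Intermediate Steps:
s = 30 (s = 77 - 47 = 30)
j(z, o) = o*z
s*j(6, -4) = 30*(-4*6) = 30*(-24) = -720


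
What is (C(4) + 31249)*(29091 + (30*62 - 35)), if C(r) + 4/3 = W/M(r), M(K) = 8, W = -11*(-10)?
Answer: 2899433873/3 ≈ 9.6648e+8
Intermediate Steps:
W = 110
C(r) = 149/12 (C(r) = -4/3 + 110/8 = -4/3 + 110*(1/8) = -4/3 + 55/4 = 149/12)
(C(4) + 31249)*(29091 + (30*62 - 35)) = (149/12 + 31249)*(29091 + (30*62 - 35)) = 375137*(29091 + (1860 - 35))/12 = 375137*(29091 + 1825)/12 = (375137/12)*30916 = 2899433873/3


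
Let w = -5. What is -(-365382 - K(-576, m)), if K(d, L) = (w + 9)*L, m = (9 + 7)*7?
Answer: 365830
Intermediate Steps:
m = 112 (m = 16*7 = 112)
K(d, L) = 4*L (K(d, L) = (-5 + 9)*L = 4*L)
-(-365382 - K(-576, m)) = -(-365382 - 4*112) = -(-365382 - 1*448) = -(-365382 - 448) = -1*(-365830) = 365830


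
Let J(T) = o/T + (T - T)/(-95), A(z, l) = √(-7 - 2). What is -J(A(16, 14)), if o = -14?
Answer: -14*I/3 ≈ -4.6667*I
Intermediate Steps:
A(z, l) = 3*I (A(z, l) = √(-9) = 3*I)
J(T) = -14/T (J(T) = -14/T + (T - T)/(-95) = -14/T + 0*(-1/95) = -14/T + 0 = -14/T)
-J(A(16, 14)) = -(-14)/(3*I) = -(-14)*(-I/3) = -14*I/3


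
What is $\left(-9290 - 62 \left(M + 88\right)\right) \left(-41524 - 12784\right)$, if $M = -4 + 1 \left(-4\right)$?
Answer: $773889000$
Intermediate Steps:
$M = -8$ ($M = -4 - 4 = -8$)
$\left(-9290 - 62 \left(M + 88\right)\right) \left(-41524 - 12784\right) = \left(-9290 - 62 \left(-8 + 88\right)\right) \left(-41524 - 12784\right) = \left(-9290 - 4960\right) \left(-54308\right) = \left(-14250\right) \left(-54308\right) = 773889000$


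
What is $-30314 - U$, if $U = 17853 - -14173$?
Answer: $-62340$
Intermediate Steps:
$U = 32026$ ($U = 17853 + 14173 = 32026$)
$-30314 - U = -30314 - 32026 = -62340$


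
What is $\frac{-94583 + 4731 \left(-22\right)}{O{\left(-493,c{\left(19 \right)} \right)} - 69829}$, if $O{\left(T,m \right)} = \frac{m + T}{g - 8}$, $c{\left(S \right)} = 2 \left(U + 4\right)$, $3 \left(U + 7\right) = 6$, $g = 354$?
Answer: $\frac{68738090}{24161329} \approx 2.845$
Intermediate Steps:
$U = -5$ ($U = -7 + \frac{1}{3} \cdot 6 = -7 + 2 = -5$)
$c{\left(S \right)} = -2$ ($c{\left(S \right)} = 2 \left(-5 + 4\right) = 2 \left(-1\right) = -2$)
$O{\left(T,m \right)} = \frac{T}{346} + \frac{m}{346}$ ($O{\left(T,m \right)} = \frac{m + T}{354 - 8} = \frac{T + m}{346} = \left(T + m\right) \frac{1}{346} = \frac{T}{346} + \frac{m}{346}$)
$\frac{-94583 + 4731 \left(-22\right)}{O{\left(-493,c{\left(19 \right)} \right)} - 69829} = \frac{-94583 + 4731 \left(-22\right)}{\left(\frac{1}{346} \left(-493\right) + \frac{1}{346} \left(-2\right)\right) - 69829} = \frac{-94583 - 104082}{\left(- \frac{493}{346} - \frac{1}{173}\right) - 69829} = - \frac{198665}{- \frac{495}{346} - 69829} = - \frac{198665}{- \frac{24161329}{346}} = \left(-198665\right) \left(- \frac{346}{24161329}\right) = \frac{68738090}{24161329}$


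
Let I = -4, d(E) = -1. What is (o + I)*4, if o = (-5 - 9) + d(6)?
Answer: -76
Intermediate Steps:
o = -15 (o = (-5 - 9) - 1 = -14 - 1 = -15)
(o + I)*4 = (-15 - 4)*4 = -19*4 = -76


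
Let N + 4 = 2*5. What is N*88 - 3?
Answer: 525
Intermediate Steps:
N = 6 (N = -4 + 2*5 = -4 + 10 = 6)
N*88 - 3 = 6*88 - 3 = 528 - 3 = 525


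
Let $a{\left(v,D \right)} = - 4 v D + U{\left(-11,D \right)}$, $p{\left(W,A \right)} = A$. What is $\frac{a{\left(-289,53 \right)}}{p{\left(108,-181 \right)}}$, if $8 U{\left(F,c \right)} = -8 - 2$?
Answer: $- \frac{245067}{724} \approx -338.49$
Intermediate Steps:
$U{\left(F,c \right)} = - \frac{5}{4}$ ($U{\left(F,c \right)} = \frac{-8 - 2}{8} = \frac{1}{8} \left(-10\right) = - \frac{5}{4}$)
$a{\left(v,D \right)} = - \frac{5}{4} - 4 D v$ ($a{\left(v,D \right)} = - 4 v D - \frac{5}{4} = - 4 D v - \frac{5}{4} = - \frac{5}{4} - 4 D v$)
$\frac{a{\left(-289,53 \right)}}{p{\left(108,-181 \right)}} = \frac{- \frac{5}{4} - 212 \left(-289\right)}{-181} = \left(- \frac{5}{4} + 61268\right) \left(- \frac{1}{181}\right) = \frac{245067}{4} \left(- \frac{1}{181}\right) = - \frac{245067}{724}$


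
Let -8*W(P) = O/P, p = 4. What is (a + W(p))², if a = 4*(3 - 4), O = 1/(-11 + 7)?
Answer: 261121/16384 ≈ 15.938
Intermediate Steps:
O = -¼ (O = 1/(-4) = -¼ ≈ -0.25000)
W(P) = 1/(32*P) (W(P) = -(-1)/(32*P) = 1/(32*P))
a = -4 (a = 4*(-1) = -4)
(a + W(p))² = (-4 + (1/32)/4)² = (-4 + (1/32)*(¼))² = (-4 + 1/128)² = (-511/128)² = 261121/16384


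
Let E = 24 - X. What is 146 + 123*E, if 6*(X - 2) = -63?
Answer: 8287/2 ≈ 4143.5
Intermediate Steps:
X = -17/2 (X = 2 + (⅙)*(-63) = 2 - 21/2 = -17/2 ≈ -8.5000)
E = 65/2 (E = 24 - 1*(-17/2) = 24 + 17/2 = 65/2 ≈ 32.500)
146 + 123*E = 146 + 123*(65/2) = 146 + 7995/2 = 8287/2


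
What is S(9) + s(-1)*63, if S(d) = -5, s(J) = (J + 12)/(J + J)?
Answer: -703/2 ≈ -351.50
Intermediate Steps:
s(J) = (12 + J)/(2*J) (s(J) = (12 + J)/((2*J)) = (12 + J)*(1/(2*J)) = (12 + J)/(2*J))
S(9) + s(-1)*63 = -5 + ((1/2)*(12 - 1)/(-1))*63 = -5 + ((1/2)*(-1)*11)*63 = -5 - 11/2*63 = -5 - 693/2 = -703/2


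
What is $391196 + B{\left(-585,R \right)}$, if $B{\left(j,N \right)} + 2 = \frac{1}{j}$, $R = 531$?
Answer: $\frac{228848489}{585} \approx 3.9119 \cdot 10^{5}$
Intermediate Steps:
$B{\left(j,N \right)} = -2 + \frac{1}{j}$
$391196 + B{\left(-585,R \right)} = 391196 - \left(2 - \frac{1}{-585}\right) = 391196 - \frac{1171}{585} = \frac{228848489}{585}$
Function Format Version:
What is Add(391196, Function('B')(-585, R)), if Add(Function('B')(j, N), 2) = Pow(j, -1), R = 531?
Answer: Rational(228848489, 585) ≈ 3.9119e+5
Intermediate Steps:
Function('B')(j, N) = Add(-2, Pow(j, -1))
Add(391196, Function('B')(-585, R)) = Add(391196, Add(-2, Pow(-585, -1))) = Add(391196, Add(-2, Rational(-1, 585))) = Add(391196, Rational(-1171, 585)) = Rational(228848489, 585)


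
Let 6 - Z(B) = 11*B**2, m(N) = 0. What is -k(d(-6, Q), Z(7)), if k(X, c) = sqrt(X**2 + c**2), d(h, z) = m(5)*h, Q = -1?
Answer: -533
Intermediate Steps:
Z(B) = 6 - 11*B**2
d(h, z) = 0 (d(h, z) = 0*h = 0)
-k(d(-6, Q), Z(7)) = -sqrt(0**2 + (6 - 11*7**2)**2) = -sqrt(0 + (6 - 11*49)**2) = -sqrt(0 + (6 - 539)**2) = -sqrt(0 + (-533)**2) = -sqrt(0 + 284089) = -sqrt(284089) = -1*533 = -533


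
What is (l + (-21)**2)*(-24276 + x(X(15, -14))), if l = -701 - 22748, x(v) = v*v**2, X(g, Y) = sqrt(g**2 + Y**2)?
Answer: 558542208 - 9686368*sqrt(421) ≈ 3.5979e+8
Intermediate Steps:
X(g, Y) = sqrt(Y**2 + g**2)
x(v) = v**3
l = -23449
(l + (-21)**2)*(-24276 + x(X(15, -14))) = (-23449 + (-21)**2)*(-24276 + (sqrt((-14)**2 + 15**2))**3) = (-23449 + 441)*(-24276 + (sqrt(196 + 225))**3) = -23008*(-24276 + (sqrt(421))**3) = -23008*(-24276 + 421*sqrt(421)) = 558542208 - 9686368*sqrt(421)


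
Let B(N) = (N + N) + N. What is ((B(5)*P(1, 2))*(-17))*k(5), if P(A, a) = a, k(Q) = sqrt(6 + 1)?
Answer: -510*sqrt(7) ≈ -1349.3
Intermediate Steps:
B(N) = 3*N (B(N) = 2*N + N = 3*N)
k(Q) = sqrt(7)
((B(5)*P(1, 2))*(-17))*k(5) = (((3*5)*2)*(-17))*sqrt(7) = ((15*2)*(-17))*sqrt(7) = (30*(-17))*sqrt(7) = -510*sqrt(7)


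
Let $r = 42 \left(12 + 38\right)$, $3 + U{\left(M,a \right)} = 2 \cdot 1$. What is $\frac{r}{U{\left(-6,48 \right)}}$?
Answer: $-2100$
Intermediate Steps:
$U{\left(M,a \right)} = -1$ ($U{\left(M,a \right)} = -3 + 2 \cdot 1 = -3 + 2 = -1$)
$r = 2100$ ($r = 42 \cdot 50 = 2100$)
$\frac{r}{U{\left(-6,48 \right)}} = \frac{2100}{-1} = 2100 \left(-1\right) = -2100$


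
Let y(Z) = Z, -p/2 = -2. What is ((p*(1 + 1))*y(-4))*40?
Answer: -1280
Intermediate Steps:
p = 4 (p = -2*(-2) = 4)
((p*(1 + 1))*y(-4))*40 = ((4*(1 + 1))*(-4))*40 = ((4*2)*(-4))*40 = (8*(-4))*40 = -32*40 = -1280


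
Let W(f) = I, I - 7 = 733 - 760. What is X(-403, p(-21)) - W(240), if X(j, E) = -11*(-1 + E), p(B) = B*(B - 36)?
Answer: -13136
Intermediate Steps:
p(B) = B*(-36 + B)
I = -20 (I = 7 + (733 - 760) = 7 - 27 = -20)
X(j, E) = 11 - 11*E
W(f) = -20
X(-403, p(-21)) - W(240) = (11 - (-231)*(-36 - 21)) - 1*(-20) = (11 - (-231)*(-57)) + 20 = (11 - 11*1197) + 20 = (11 - 13167) + 20 = -13156 + 20 = -13136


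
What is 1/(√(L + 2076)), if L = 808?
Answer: √721/1442 ≈ 0.018621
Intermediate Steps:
1/(√(L + 2076)) = 1/(√(808 + 2076)) = 1/(√2884) = 1/(2*√721) = √721/1442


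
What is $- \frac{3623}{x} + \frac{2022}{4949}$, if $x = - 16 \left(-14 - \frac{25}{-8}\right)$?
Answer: $- \frac{17578399}{861126} \approx -20.413$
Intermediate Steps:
$x = 174$ ($x = - 16 \left(-14 - - \frac{25}{8}\right) = - 16 \left(-14 + \frac{25}{8}\right) = \left(-16\right) \left(- \frac{87}{8}\right) = 174$)
$- \frac{3623}{x} + \frac{2022}{4949} = - \frac{3623}{174} + \frac{2022}{4949} = - \frac{17578399}{861126}$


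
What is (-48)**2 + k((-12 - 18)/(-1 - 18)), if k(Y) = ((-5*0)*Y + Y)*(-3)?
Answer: 43686/19 ≈ 2299.3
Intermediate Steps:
k(Y) = -3*Y (k(Y) = (0*Y + Y)*(-3) = (0 + Y)*(-3) = Y*(-3) = -3*Y)
(-48)**2 + k((-12 - 18)/(-1 - 18)) = (-48)**2 - 3*(-12 - 18)/(-1 - 18) = 2304 - (-90)/(-19) = 2304 - (-90)*(-1)/19 = 2304 - 3*30/19 = 2304 - 90/19 = 43686/19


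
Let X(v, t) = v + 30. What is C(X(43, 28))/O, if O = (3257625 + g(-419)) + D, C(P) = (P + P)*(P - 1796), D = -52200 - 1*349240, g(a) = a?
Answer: -125779/1427883 ≈ -0.088088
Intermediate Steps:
X(v, t) = 30 + v
D = -401440 (D = -52200 - 349240 = -401440)
C(P) = 2*P*(-1796 + P) (C(P) = (2*P)*(-1796 + P) = 2*P*(-1796 + P))
O = 2855766 (O = (3257625 - 419) - 401440 = 3257206 - 401440 = 2855766)
C(X(43, 28))/O = (2*(30 + 43)*(-1796 + (30 + 43)))/2855766 = (2*73*(-1796 + 73))*(1/2855766) = (2*73*(-1723))*(1/2855766) = -251558*1/2855766 = -125779/1427883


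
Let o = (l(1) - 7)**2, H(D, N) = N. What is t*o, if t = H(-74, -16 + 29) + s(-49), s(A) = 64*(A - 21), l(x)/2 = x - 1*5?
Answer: -1005075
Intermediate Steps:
l(x) = -10 + 2*x (l(x) = 2*(x - 1*5) = 2*(x - 5) = 2*(-5 + x) = -10 + 2*x)
s(A) = -1344 + 64*A (s(A) = 64*(-21 + A) = -1344 + 64*A)
o = 225 (o = ((-10 + 2*1) - 7)**2 = ((-10 + 2) - 7)**2 = (-8 - 7)**2 = (-15)**2 = 225)
t = -4467 (t = (-16 + 29) + (-1344 + 64*(-49)) = 13 + (-1344 - 3136) = 13 - 4480 = -4467)
t*o = -4467*225 = -1005075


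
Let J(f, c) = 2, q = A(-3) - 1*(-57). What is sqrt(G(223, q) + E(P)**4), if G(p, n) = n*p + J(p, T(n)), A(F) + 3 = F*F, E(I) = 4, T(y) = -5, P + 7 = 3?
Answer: sqrt(14307) ≈ 119.61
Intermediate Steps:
P = -4 (P = -7 + 3 = -4)
A(F) = -3 + F**2 (A(F) = -3 + F*F = -3 + F**2)
q = 63 (q = (-3 + (-3)**2) - 1*(-57) = (-3 + 9) + 57 = 6 + 57 = 63)
G(p, n) = 2 + n*p (G(p, n) = n*p + 2 = 2 + n*p)
sqrt(G(223, q) + E(P)**4) = sqrt((2 + 63*223) + 4**4) = sqrt((2 + 14049) + 256) = sqrt(14051 + 256) = sqrt(14307)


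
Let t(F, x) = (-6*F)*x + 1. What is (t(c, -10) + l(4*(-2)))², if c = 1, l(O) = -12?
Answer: 2401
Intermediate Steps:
t(F, x) = 1 - 6*F*x (t(F, x) = -6*F*x + 1 = 1 - 6*F*x)
(t(c, -10) + l(4*(-2)))² = ((1 - 6*1*(-10)) - 12)² = ((1 + 60) - 12)² = (61 - 12)² = 49² = 2401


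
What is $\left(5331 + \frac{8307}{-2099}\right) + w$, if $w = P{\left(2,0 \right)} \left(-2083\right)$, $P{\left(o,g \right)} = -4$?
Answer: $\frac{28670330}{2099} \approx 13659.0$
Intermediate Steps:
$w = 8332$ ($w = \left(-4\right) \left(-2083\right) = 8332$)
$\left(5331 + \frac{8307}{-2099}\right) + w = \left(5331 + \frac{8307}{-2099}\right) + 8332 = \left(5331 + 8307 \left(- \frac{1}{2099}\right)\right) + 8332 = \left(5331 - \frac{8307}{2099}\right) + 8332 = \frac{11181462}{2099} + 8332 = \frac{28670330}{2099}$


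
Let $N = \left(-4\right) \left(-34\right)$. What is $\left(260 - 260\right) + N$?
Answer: $136$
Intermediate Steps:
$N = 136$
$\left(260 - 260\right) + N = \left(260 - 260\right) + 136 = 0 + 136 = 136$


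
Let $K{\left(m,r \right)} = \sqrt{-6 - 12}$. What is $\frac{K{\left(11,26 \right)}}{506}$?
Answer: $\frac{3 i \sqrt{2}}{506} \approx 0.0083847 i$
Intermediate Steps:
$K{\left(m,r \right)} = 3 i \sqrt{2}$ ($K{\left(m,r \right)} = \sqrt{-18} = 3 i \sqrt{2}$)
$\frac{K{\left(11,26 \right)}}{506} = \frac{3 i \sqrt{2}}{506}$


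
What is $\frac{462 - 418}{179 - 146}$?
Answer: $\frac{4}{3} \approx 1.3333$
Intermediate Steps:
$\frac{462 - 418}{179 - 146} = \frac{462 - 418}{33} = \left(462 - 418\right) \frac{1}{33} = 44 \cdot \frac{1}{33} = \frac{4}{3}$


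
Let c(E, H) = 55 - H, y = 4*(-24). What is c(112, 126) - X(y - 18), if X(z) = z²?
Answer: -13067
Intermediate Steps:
y = -96
c(112, 126) - X(y - 18) = (55 - 1*126) - (-96 - 18)² = (55 - 126) - 1*(-114)² = -71 - 1*12996 = -71 - 12996 = -13067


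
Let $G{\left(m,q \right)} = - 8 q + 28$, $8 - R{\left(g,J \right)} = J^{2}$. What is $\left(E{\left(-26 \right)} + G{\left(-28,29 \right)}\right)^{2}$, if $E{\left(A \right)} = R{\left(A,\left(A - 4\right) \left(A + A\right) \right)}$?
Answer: $5923362969616$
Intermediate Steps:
$R{\left(g,J \right)} = 8 - J^{2}$
$E{\left(A \right)} = 8 - 4 A^{2} \left(-4 + A\right)^{2}$ ($E{\left(A \right)} = 8 - \left(\left(A - 4\right) \left(A + A\right)\right)^{2} = 8 - \left(\left(-4 + A\right) 2 A\right)^{2} = 8 - \left(2 A \left(-4 + A\right)\right)^{2} = 8 - 4 A^{2} \left(-4 + A\right)^{2}$)
$G{\left(m,q \right)} = 28 - 8 q$
$\left(E{\left(-26 \right)} + G{\left(-28,29 \right)}\right)^{2} = \left(\left(8 - 4 \left(-26\right)^{2} \left(-4 - 26\right)^{2}\right) + \left(28 - 232\right)\right)^{2} = \left(\left(8 - 2704 \left(-30\right)^{2}\right) + \left(28 - 232\right)\right)^{2} = \left(\left(8 - 2704 \cdot 900\right) - 204\right)^{2} = \left(\left(8 - 2433600\right) - 204\right)^{2} = \left(-2433592 - 204\right)^{2} = \left(-2433796\right)^{2} = 5923362969616$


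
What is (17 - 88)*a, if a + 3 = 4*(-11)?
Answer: 3337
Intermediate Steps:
a = -47 (a = -3 + 4*(-11) = -3 - 44 = -47)
(17 - 88)*a = (17 - 88)*(-47) = -71*(-47) = 3337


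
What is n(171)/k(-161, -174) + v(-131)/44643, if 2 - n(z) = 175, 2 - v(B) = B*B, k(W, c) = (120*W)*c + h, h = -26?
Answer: -57690344225/150074319522 ≈ -0.38441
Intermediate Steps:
k(W, c) = -26 + 120*W*c (k(W, c) = (120*W)*c - 26 = 120*W*c - 26 = -26 + 120*W*c)
v(B) = 2 - B² (v(B) = 2 - B*B = 2 - B²)
n(z) = -173 (n(z) = 2 - 1*175 = 2 - 175 = -173)
n(171)/k(-161, -174) + v(-131)/44643 = -173/(-26 + 120*(-161)*(-174)) + (2 - 1*(-131)²)/44643 = -173/(-26 + 3361680) + (2 - 1*17161)*(1/44643) = -173/3361654 + (2 - 17161)*(1/44643) = -173*1/3361654 - 17159*1/44643 = -173/3361654 - 17159/44643 = -57690344225/150074319522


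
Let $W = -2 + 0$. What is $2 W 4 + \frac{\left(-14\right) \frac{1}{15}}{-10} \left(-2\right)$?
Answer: $- \frac{1214}{75} \approx -16.187$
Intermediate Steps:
$W = -2$
$2 W 4 + \frac{\left(-14\right) \frac{1}{15}}{-10} \left(-2\right) = 2 \left(-2\right) 4 + \frac{\left(-14\right) \frac{1}{15}}{-10} \left(-2\right) = \left(-4\right) 4 + \left(-14\right) \frac{1}{15} \left(- \frac{1}{10}\right) \left(-2\right) = -16 + \left(- \frac{14}{15}\right) \left(- \frac{1}{10}\right) \left(-2\right) = -16 + \frac{7}{75} \left(-2\right) = -16 - \frac{14}{75} = - \frac{1214}{75}$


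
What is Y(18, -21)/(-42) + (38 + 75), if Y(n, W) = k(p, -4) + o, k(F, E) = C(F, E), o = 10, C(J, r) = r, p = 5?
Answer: 790/7 ≈ 112.86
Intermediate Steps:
k(F, E) = E
Y(n, W) = 6 (Y(n, W) = -4 + 10 = 6)
Y(18, -21)/(-42) + (38 + 75) = 6/(-42) + (38 + 75) = 6*(-1/42) + 113 = -⅐ + 113 = 790/7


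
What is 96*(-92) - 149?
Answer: -8981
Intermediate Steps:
96*(-92) - 149 = -8832 - 149 = -8981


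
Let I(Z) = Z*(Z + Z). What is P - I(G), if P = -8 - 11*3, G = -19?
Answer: -763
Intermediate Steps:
P = -41 (P = -8 - 33 = -41)
I(Z) = 2*Z**2 (I(Z) = Z*(2*Z) = 2*Z**2)
P - I(G) = -41 - 2*(-19)**2 = -41 - 2*361 = -41 - 1*722 = -41 - 722 = -763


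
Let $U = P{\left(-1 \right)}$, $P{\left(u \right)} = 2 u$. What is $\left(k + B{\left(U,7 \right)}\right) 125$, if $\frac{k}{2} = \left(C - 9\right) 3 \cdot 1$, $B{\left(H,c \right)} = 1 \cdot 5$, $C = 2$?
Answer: $-4625$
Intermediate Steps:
$U = -2$ ($U = 2 \left(-1\right) = -2$)
$B{\left(H,c \right)} = 5$
$k = -42$ ($k = 2 \left(2 - 9\right) 3 \cdot 1 = 2 \left(\left(-7\right) 3\right) = 2 \left(-21\right) = -42$)
$\left(k + B{\left(U,7 \right)}\right) 125 = \left(-42 + 5\right) 125 = \left(-37\right) 125 = -4625$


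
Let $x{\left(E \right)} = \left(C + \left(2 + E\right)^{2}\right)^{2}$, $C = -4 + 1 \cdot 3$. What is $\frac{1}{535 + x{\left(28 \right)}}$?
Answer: $\frac{1}{808736} \approx 1.2365 \cdot 10^{-6}$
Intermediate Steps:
$C = -1$ ($C = -4 + 3 = -1$)
$x{\left(E \right)} = \left(-1 + \left(2 + E\right)^{2}\right)^{2}$
$\frac{1}{535 + x{\left(28 \right)}} = \frac{1}{535 + \left(-1 + \left(2 + 28\right)^{2}\right)^{2}} = \frac{1}{535 + \left(-1 + 30^{2}\right)^{2}} = \frac{1}{535 + \left(-1 + 900\right)^{2}} = \frac{1}{535 + 899^{2}} = \frac{1}{535 + 808201} = \frac{1}{808736}$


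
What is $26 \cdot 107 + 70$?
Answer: $2852$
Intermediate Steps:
$26 \cdot 107 + 70 = 2782 + 70 = 2852$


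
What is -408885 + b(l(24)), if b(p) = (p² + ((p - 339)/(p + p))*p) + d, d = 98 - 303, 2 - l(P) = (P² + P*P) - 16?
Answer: 1752259/2 ≈ 8.7613e+5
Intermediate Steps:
l(P) = 18 - 2*P² (l(P) = 2 - ((P² + P*P) - 16) = 2 - ((P² + P²) - 16) = 2 - (2*P² - 16) = 2 - (-16 + 2*P²) = 2 + (16 - 2*P²) = 18 - 2*P²)
d = -205
b(p) = -749/2 + p² + p/2 (b(p) = (p² + ((p - 339)/(p + p))*p) - 205 = (p² + ((-339 + p)/((2*p)))*p) - 205 = (p² + ((-339 + p)*(1/(2*p)))*p) - 205 = (p² + ((-339 + p)/(2*p))*p) - 205 = (p² + (-339/2 + p/2)) - 205 = (-339/2 + p² + p/2) - 205 = -749/2 + p² + p/2)
-408885 + b(l(24)) = -408885 + (-749/2 + (18 - 2*24²)² + (18 - 2*24²)/2) = -408885 + (-749/2 + (18 - 2*576)² + (18 - 2*576)/2) = -408885 + (-749/2 + (18 - 1152)² + (18 - 1152)/2) = -408885 + (-749/2 + (-1134)² + (½)*(-1134)) = -408885 + (-749/2 + 1285956 - 567) = -408885 + 2570029/2 = 1752259/2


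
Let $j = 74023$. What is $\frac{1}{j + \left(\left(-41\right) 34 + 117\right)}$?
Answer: $\frac{1}{72746} \approx 1.3746 \cdot 10^{-5}$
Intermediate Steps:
$\frac{1}{j + \left(\left(-41\right) 34 + 117\right)} = \frac{1}{74023 + \left(\left(-41\right) 34 + 117\right)} = \frac{1}{74023 + \left(-1394 + 117\right)} = \frac{1}{74023 - 1277} = \frac{1}{72746}$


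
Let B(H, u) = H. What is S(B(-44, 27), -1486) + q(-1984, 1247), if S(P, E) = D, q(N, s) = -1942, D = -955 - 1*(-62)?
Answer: -2835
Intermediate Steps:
D = -893 (D = -955 + 62 = -893)
S(P, E) = -893
S(B(-44, 27), -1486) + q(-1984, 1247) = -893 - 1942 = -2835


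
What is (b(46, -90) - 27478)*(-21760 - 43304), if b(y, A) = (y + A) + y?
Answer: 1787698464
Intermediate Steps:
b(y, A) = A + 2*y (b(y, A) = (A + y) + y = A + 2*y)
(b(46, -90) - 27478)*(-21760 - 43304) = ((-90 + 2*46) - 27478)*(-21760 - 43304) = ((-90 + 92) - 27478)*(-65064) = (2 - 27478)*(-65064) = -27476*(-65064) = 1787698464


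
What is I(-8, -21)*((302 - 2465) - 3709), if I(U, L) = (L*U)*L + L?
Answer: 20839728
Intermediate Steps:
I(U, L) = L + U*L² (I(U, L) = U*L² + L = L + U*L²)
I(-8, -21)*((302 - 2465) - 3709) = (-21*(1 - 21*(-8)))*((302 - 2465) - 3709) = (-21*(1 + 168))*(-2163 - 3709) = -21*169*(-5872) = -3549*(-5872) = 20839728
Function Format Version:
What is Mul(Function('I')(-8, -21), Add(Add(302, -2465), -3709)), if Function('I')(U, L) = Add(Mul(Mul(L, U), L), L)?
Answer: 20839728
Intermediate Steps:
Function('I')(U, L) = Add(L, Mul(U, Pow(L, 2))) (Function('I')(U, L) = Add(Mul(U, Pow(L, 2)), L) = Add(L, Mul(U, Pow(L, 2))))
Mul(Function('I')(-8, -21), Add(Add(302, -2465), -3709)) = Mul(Mul(-21, Add(1, Mul(-21, -8))), Add(Add(302, -2465), -3709)) = Mul(Mul(-21, Add(1, 168)), Add(-2163, -3709)) = Mul(Mul(-21, 169), -5872) = Mul(-3549, -5872) = 20839728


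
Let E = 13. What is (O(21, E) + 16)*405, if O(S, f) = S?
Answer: 14985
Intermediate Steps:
(O(21, E) + 16)*405 = (21 + 16)*405 = 37*405 = 14985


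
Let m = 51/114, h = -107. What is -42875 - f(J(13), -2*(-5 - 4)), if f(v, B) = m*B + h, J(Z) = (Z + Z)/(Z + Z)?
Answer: -812745/19 ≈ -42776.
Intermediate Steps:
m = 17/38 (m = 51*(1/114) = 17/38 ≈ 0.44737)
J(Z) = 1 (J(Z) = (2*Z)/((2*Z)) = (2*Z)*(1/(2*Z)) = 1)
f(v, B) = -107 + 17*B/38 (f(v, B) = 17*B/38 - 107 = -107 + 17*B/38)
-42875 - f(J(13), -2*(-5 - 4)) = -42875 - (-107 + 17*(-2*(-5 - 4))/38) = -42875 - (-107 + 17*(-2*(-9))/38) = -42875 - (-107 + (17/38)*18) = -42875 - (-107 + 153/19) = -42875 - 1*(-1880/19) = -42875 + 1880/19 = -812745/19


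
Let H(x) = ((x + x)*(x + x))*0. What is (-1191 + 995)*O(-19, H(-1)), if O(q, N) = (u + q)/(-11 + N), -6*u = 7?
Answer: -1078/3 ≈ -359.33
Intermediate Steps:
u = -7/6 (u = -⅙*7 = -7/6 ≈ -1.1667)
H(x) = 0 (H(x) = ((2*x)*(2*x))*0 = (4*x²)*0 = 0)
O(q, N) = (-7/6 + q)/(-11 + N)
(-1191 + 995)*O(-19, H(-1)) = (-1191 + 995)*((-7/6 - 19)/(-11 + 0)) = -196*(-121)/((-11)*6) = -(-196)*(-121)/(11*6) = -196*11/6 = -1078/3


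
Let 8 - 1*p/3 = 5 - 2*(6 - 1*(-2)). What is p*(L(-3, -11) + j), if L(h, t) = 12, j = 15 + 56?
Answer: 4731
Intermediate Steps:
j = 71
p = 57 (p = 24 - 3*(5 - 2*(6 - 1*(-2))) = 24 - 3*(5 - 2*(6 + 2)) = 24 - 3*(5 - 2*8) = 24 - 3*(5 - 16) = 24 - 3*(-11) = 24 + 33 = 57)
p*(L(-3, -11) + j) = 57*(12 + 71) = 57*83 = 4731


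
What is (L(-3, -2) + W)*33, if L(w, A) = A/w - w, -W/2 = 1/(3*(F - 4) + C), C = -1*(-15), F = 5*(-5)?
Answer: 1463/12 ≈ 121.92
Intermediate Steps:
F = -25
C = 15
W = 1/36 (W = -2/(3*(-25 - 4) + 15) = -2/(3*(-29) + 15) = -2/(-87 + 15) = -2/(-72) = -2*(-1/72) = 1/36 ≈ 0.027778)
L(w, A) = -w + A/w
(L(-3, -2) + W)*33 = ((-1*(-3) - 2/(-3)) + 1/36)*33 = ((3 - 2*(-1/3)) + 1/36)*33 = ((3 + 2/3) + 1/36)*33 = (11/3 + 1/36)*33 = (133/36)*33 = 1463/12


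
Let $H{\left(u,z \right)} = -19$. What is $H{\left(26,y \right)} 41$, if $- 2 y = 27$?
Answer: $-779$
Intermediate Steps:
$y = - \frac{27}{2}$ ($y = \left(- \frac{1}{2}\right) 27 = - \frac{27}{2} \approx -13.5$)
$H{\left(26,y \right)} 41 = \left(-19\right) 41 = -779$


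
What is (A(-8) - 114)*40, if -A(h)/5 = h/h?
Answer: -4760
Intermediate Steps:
A(h) = -5 (A(h) = -5*h/h = -5*1 = -5)
(A(-8) - 114)*40 = (-5 - 114)*40 = -119*40 = -4760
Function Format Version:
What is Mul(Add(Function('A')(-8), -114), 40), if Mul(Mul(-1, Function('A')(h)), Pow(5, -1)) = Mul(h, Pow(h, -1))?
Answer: -4760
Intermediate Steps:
Function('A')(h) = -5 (Function('A')(h) = Mul(-5, Mul(h, Pow(h, -1))) = Mul(-5, 1) = -5)
Mul(Add(Function('A')(-8), -114), 40) = Mul(Add(-5, -114), 40) = Mul(-119, 40) = -4760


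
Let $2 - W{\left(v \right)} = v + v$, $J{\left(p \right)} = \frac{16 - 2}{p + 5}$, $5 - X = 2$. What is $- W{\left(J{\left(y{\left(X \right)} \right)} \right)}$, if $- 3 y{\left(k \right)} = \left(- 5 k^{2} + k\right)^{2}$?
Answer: $- \frac{1194}{583} \approx -2.048$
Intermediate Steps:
$X = 3$ ($X = 5 - 2 = 3$)
$y{\left(k \right)} = - \frac{\left(k - 5 k^{2}\right)^{2}}{3}$ ($y{\left(k \right)} = - \frac{\left(- 5 k^{2} + k\right)^{2}}{3} = - \frac{\left(k - 5 k^{2}\right)^{2}}{3}$)
$J{\left(p \right)} = \frac{14}{5 + p}$
$W{\left(v \right)} = 2 - 2 v$ ($W{\left(v \right)} = 2 - \left(v + v\right) = 2 - 2 v$)
$- W{\left(J{\left(y{\left(X \right)} \right)} \right)} = - (2 - 2 \frac{14}{5 - \frac{3^{2} \left(-1 + 5 \cdot 3\right)^{2}}{3}}) = - (2 - 2 \frac{14}{5 - 3 \left(-1 + 15\right)^{2}}) = - (2 - 2 \frac{14}{5 - 3 \cdot 14^{2}}) = - (2 - 2 \frac{14}{5 - 3 \cdot 196}) = - (2 - 2 \frac{14}{5 - 588}) = - (2 - 2 \frac{14}{-583}) = - (2 - 2 \cdot 14 \left(- \frac{1}{583}\right)) = - (2 - - \frac{28}{583}) = - (2 + \frac{28}{583}) = \left(-1\right) \frac{1194}{583} = - \frac{1194}{583}$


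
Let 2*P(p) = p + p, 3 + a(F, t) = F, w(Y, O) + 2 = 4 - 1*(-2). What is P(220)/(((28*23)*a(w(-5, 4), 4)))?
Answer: 55/161 ≈ 0.34161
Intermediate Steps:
w(Y, O) = 4 (w(Y, O) = -2 + (4 - 1*(-2)) = -2 + (4 + 2) = -2 + 6 = 4)
a(F, t) = -3 + F
P(p) = p (P(p) = (p + p)/2 = (2*p)/2 = p)
P(220)/(((28*23)*a(w(-5, 4), 4))) = 220/(((28*23)*(-3 + 4))) = 220/((644*1)) = 220/644 = 220*(1/644) = 55/161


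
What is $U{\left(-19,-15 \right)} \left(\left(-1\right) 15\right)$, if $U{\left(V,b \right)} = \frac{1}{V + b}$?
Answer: $\frac{15}{34} \approx 0.44118$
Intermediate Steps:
$U{\left(-19,-15 \right)} \left(\left(-1\right) 15\right) = \frac{\left(-1\right) 15}{-19 - 15} = \frac{1}{-34} \left(-15\right) = \left(- \frac{1}{34}\right) \left(-15\right) = \frac{15}{34}$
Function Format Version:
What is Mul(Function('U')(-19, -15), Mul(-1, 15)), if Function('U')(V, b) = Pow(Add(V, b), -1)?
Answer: Rational(15, 34) ≈ 0.44118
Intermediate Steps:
Mul(Function('U')(-19, -15), Mul(-1, 15)) = Mul(Pow(Add(-19, -15), -1), Mul(-1, 15)) = Mul(Pow(-34, -1), -15) = Mul(Rational(-1, 34), -15) = Rational(15, 34)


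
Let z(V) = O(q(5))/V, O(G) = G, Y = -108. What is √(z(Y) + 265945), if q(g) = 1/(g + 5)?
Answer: √8616617970/180 ≈ 515.70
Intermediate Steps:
q(g) = 1/(5 + g)
z(V) = 1/(10*V) (z(V) = 1/((5 + 5)*V) = 1/(10*V))
√(z(Y) + 265945) = √((⅒)/(-108) + 265945) = √((⅒)*(-1/108) + 265945) = √(-1/1080 + 265945) = √(287220599/1080) = √8616617970/180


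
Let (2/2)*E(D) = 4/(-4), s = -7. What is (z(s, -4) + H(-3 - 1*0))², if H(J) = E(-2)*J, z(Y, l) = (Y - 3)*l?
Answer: 1849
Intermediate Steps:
E(D) = -1 (E(D) = 4/(-4) = 4*(-¼) = -1)
z(Y, l) = l*(-3 + Y) (z(Y, l) = (-3 + Y)*l = l*(-3 + Y))
H(J) = -J
(z(s, -4) + H(-3 - 1*0))² = (-4*(-3 - 7) - (-3 - 1*0))² = (-4*(-10) - (-3 + 0))² = (40 - 1*(-3))² = (40 + 3)² = 43² = 1849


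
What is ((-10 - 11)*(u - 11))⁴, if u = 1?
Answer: 1944810000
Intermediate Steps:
((-10 - 11)*(u - 11))⁴ = ((-10 - 11)*(1 - 11))⁴ = (-21*(-10))⁴ = 210⁴ = 1944810000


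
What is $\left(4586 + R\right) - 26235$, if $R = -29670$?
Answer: $-51319$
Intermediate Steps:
$\left(4586 + R\right) - 26235 = \left(4586 - 29670\right) - 26235 = -25084 - 26235 = -51319$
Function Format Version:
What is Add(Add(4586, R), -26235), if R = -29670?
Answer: -51319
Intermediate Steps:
Add(Add(4586, R), -26235) = Add(Add(4586, -29670), -26235) = Add(-25084, -26235) = -51319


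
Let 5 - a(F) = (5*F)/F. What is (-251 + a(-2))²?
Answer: 63001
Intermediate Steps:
a(F) = 0 (a(F) = 5 - 5*F/F = 5 - 1*5 = 5 - 5 = 0)
(-251 + a(-2))² = (-251 + 0)² = (-251)² = 63001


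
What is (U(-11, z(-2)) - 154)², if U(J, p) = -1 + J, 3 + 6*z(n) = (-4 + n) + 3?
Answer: 27556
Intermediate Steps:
z(n) = -⅔ + n/6 (z(n) = -½ + ((-4 + n) + 3)/6 = -½ + (-1 + n)/6 = -½ + (-⅙ + n/6) = -⅔ + n/6)
(U(-11, z(-2)) - 154)² = ((-1 - 11) - 154)² = (-12 - 154)² = (-166)² = 27556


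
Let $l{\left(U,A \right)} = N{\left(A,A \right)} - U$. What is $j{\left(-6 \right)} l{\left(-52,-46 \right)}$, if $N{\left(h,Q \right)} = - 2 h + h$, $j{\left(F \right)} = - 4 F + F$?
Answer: $1764$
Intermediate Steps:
$j{\left(F \right)} = - 3 F$
$N{\left(h,Q \right)} = - h$
$l{\left(U,A \right)} = - A - U$
$j{\left(-6 \right)} l{\left(-52,-46 \right)} = \left(-3\right) \left(-6\right) \left(\left(-1\right) \left(-46\right) - -52\right) = 18 \left(46 + 52\right) = 18 \cdot 98 = 1764$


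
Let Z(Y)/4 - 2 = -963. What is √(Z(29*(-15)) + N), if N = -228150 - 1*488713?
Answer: I*√720707 ≈ 848.94*I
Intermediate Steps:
Z(Y) = -3844 (Z(Y) = 8 + 4*(-963) = 8 - 3852 = -3844)
N = -716863 (N = -228150 - 488713 = -716863)
√(Z(29*(-15)) + N) = √(-3844 - 716863) = √(-720707) = I*√720707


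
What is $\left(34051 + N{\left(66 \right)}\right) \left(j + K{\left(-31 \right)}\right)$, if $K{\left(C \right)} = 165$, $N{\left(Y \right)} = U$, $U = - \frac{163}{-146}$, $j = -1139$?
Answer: $- \frac{2421173583}{73} \approx -3.3167 \cdot 10^{7}$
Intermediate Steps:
$U = \frac{163}{146}$ ($U = \left(-163\right) \left(- \frac{1}{146}\right) = \frac{163}{146} \approx 1.1164$)
$N{\left(Y \right)} = \frac{163}{146}$
$\left(34051 + N{\left(66 \right)}\right) \left(j + K{\left(-31 \right)}\right) = \left(34051 + \frac{163}{146}\right) \left(-1139 + 165\right) = \frac{4971609}{146} \left(-974\right) = - \frac{2421173583}{73}$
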